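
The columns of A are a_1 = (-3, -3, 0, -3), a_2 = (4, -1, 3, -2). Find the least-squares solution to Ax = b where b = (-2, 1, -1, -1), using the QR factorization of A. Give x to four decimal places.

a_1 = (-3, -3, 0, -3); ‖a_1‖ = 5.1962, so q_1 = (-0.5774, -0.5774, 0.0000, -0.5774).
q_1·a_2 = (-0.5774)·4 + (-0.5774)·(-1) + 0.0000·3 + (-0.5774)·(-2) = -0.5774.
u_2 = a_2 + 0.5774·q_1 = (3.6667, -1.3333, 3.0000, -2.3333).
‖u_2‖ = 5.4467, so q_2 = (0.6732, -0.2448, 0.5508, -0.4284).
Qᵀb = (1.1547, -1.7136).
Back-substitute: x_2 = -1.7136/5.4467 = -0.3146.
x_1 = (1.1547 + 0.5774·(-0.3146))/5.1962 = 0.1873.

x = (0.1873, -0.3146)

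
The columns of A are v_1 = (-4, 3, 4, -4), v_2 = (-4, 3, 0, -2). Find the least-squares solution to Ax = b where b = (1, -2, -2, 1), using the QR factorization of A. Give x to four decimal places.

x = (-0.4291, 0.0745)

v_1 = (-4, 3, 4, -4); ‖v_1‖ = 7.5498, so q_1 = (-0.5298, 0.3974, 0.5298, -0.5298).
q_1·v_2 = (-0.5298)·(-4) + 0.3974·3 + 0.5298·0 + (-0.5298)·(-2) = 4.3710.
u_2 = v_2 − 4.3710·q_1 = (-1.6842, 1.2632, -2.3158, 0.3158).
‖u_2‖ = 3.1456, so q_2 = (-0.5354, 0.4016, -0.7362, 0.1004).
Qᵀb = (-2.9140, 0.2342).
Back-substitute: x_2 = 0.2342/3.1456 = 0.0745.
x_1 = (-2.9140 − 4.3710·0.0745)/7.5498 = -0.4291.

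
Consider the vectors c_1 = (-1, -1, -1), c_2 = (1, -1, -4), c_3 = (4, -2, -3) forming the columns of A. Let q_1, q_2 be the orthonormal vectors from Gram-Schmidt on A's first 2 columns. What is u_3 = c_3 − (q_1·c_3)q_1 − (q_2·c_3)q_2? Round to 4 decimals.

c_1 = (-1, -1, -1); ‖c_1‖ = 1.7321, so q_1 = (-0.5774, -0.5774, -0.5774).
q_1·c_2 = (-0.5774)·1 + (-0.5774)·(-1) + (-0.5774)·(-4) = 2.3094.
u_2 = c_2 − 2.3094·q_1 = (2.3333, 0.3333, -2.6667).
‖u_2‖ = 3.5590, so q_2 = (0.6556, 0.0937, -0.7493).
q_1·c_3 = (-0.5774)·4 + (-0.5774)·(-2) + (-0.5774)·(-3) = 0.5774; q_2·c_3 = 0.6556·4 + 0.0937·(-2) + (-0.7493)·(-3) = 4.6829.
u_3 = c_3 − 0.5774·q_1 − 4.6829·q_2 = (1.2632, -2.1053, 0.8421).

u_3 = (1.2632, -2.1053, 0.8421)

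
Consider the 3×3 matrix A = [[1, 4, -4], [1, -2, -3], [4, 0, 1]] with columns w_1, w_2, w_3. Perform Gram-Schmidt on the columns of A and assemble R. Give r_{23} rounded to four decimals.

r_{23} = -2.1736

w_1 = (1, 1, 4); ‖w_1‖ = 4.2426, so e_1 = (0.2357, 0.2357, 0.9428).
e_1·w_2 = 0.2357·4 + 0.2357·(-2) + 0.9428·0 = 0.4714.
u_2 = w_2 − 0.4714·e_1 = (3.8889, -2.1111, -0.4444).
‖u_2‖ = 4.4472, so e_2 = (0.8745, -0.4747, -0.0999).
r_{23} = e_2·w_3 = -2.1736.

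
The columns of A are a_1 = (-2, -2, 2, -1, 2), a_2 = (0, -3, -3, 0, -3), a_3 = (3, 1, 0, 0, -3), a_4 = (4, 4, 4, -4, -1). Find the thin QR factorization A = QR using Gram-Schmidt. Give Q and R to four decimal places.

Q = [[-0.4851, -0.1415, 0.5075, -0.0494], [-0.4851, -0.7429, -0.1796, 0.2548], [0.4851, -0.4599, 0.6403, -0.2903], [-0.2425, -0.0708, -0.2967, -0.9204], [0.4851, -0.4599, -0.4607, 0.0355]], R = [[4.1231, -1.4552, -3.3955, -1.4552], [0.0000, 4.9882, 0.2123, -4.6344], [0.0000, 0.0000, 2.7250, 5.5202], [0.0000, 0.0000, 0.0000, 3.3062]]

a_1 = (-2, -2, 2, -1, 2); ‖a_1‖ = 4.1231, so e_1 = (-0.4851, -0.4851, 0.4851, -0.2425, 0.4851).
e_1·a_2 = (-0.4851)·0 + (-0.4851)·(-3) + 0.4851·(-3) + (-0.2425)·0 + 0.4851·(-3) = -1.4552.
u_2 = a_2 + 1.4552·e_1 = (-0.7059, -3.7059, -2.2941, -0.3529, -2.2941).
‖u_2‖ = 4.9882, so e_2 = (-0.1415, -0.7429, -0.4599, -0.0708, -0.4599).
e_1·a_3 = (-0.4851)·3 + (-0.4851)·1 + 0.4851·0 + (-0.2425)·0 + 0.4851·(-3) = -3.3955; e_2·a_3 = (-0.1415)·3 + (-0.7429)·1 + (-0.4599)·0 + (-0.0708)·0 + (-0.4599)·(-3) = 0.2123.
u_3 = a_3 + 3.3955·e_1 − 0.2123·e_2 = (1.3830, -0.4894, 1.7447, -0.8085, -1.2553).
‖u_3‖ = 2.7250, so e_3 = (0.5075, -0.1796, 0.6403, -0.2967, -0.4607).
e_1·a_4 = (-0.4851)·4 + (-0.4851)·4 + 0.4851·4 + (-0.2425)·(-4) + 0.4851·(-1) = -1.4552; e_2·a_4 = (-0.1415)·4 + (-0.7429)·4 + (-0.4599)·4 + (-0.0708)·(-4) + (-0.4599)·(-1) = -4.6344; e_3·a_4 = 0.5075·4 + (-0.1796)·4 + 0.6403·4 + (-0.2967)·(-4) + (-0.4607)·(-1) = 5.5202.
u_4 = a_4 + 1.4552·e_1 + 4.6344·e_2 − 5.5202·e_3 = (-0.1633, 0.8424, -0.9599, -3.0430, 0.1175).
‖u_4‖ = 3.3062, so e_4 = (-0.0494, 0.2548, -0.2903, -0.9204, 0.0355).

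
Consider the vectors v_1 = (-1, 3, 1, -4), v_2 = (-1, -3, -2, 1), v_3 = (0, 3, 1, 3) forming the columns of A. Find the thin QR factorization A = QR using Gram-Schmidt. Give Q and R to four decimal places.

Q = [[-0.1925, -0.5458, -0.6410], [0.5774, -0.5192, 0.5331], [0.1925, -0.5325, -0.2275], [-0.7698, -0.3860, 0.5032]], R = [[5.1962, -2.6943, -0.3849], [0.0000, 2.7822, -3.2481], [0.0000, 0.0000, 2.8812]]

e_1 = v_1/‖v_1‖ = (-1, 3, 1, -4)/5.1962 = (-0.1925, 0.5774, 0.1925, -0.7698).
r_{12} = e_1·v_2 = -2.6943.
u_2 = v_2 + 2.6943·e_1 = (-1.5185, -1.4444, -1.4815, -1.0741).
‖u_2‖ = 2.7822, so e_2 = (-0.5458, -0.5192, -0.5325, -0.3860).
r_{13} = e_1·v_3 = -0.3849; r_{23} = e_2·v_3 = -3.2481.
u_3 = v_3 + 0.3849·e_1 + 3.2481·e_2 = (-1.8469, 1.5359, -0.6555, 1.4498).
‖u_3‖ = 2.8812, so e_3 = (-0.6410, 0.5331, -0.2275, 0.5032).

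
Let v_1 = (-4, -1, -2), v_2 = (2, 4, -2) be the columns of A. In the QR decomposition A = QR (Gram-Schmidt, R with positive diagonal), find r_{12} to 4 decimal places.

r_{12} = -1.7457

v_1 = (-4, -1, -2); ‖v_1‖ = 4.5826, so e_1 = (-0.8729, -0.2182, -0.4364).
r_{12} = e_1·v_2 = -1.7457.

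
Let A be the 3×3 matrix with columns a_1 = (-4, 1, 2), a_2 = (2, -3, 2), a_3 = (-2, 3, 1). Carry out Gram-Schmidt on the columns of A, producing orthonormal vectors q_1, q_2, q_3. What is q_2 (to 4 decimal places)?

q_2 = (0.1741, -0.6963, 0.6963)

a_1 = (-4, 1, 2); ‖a_1‖ = 4.5826, so q_1 = (-0.8729, 0.2182, 0.4364).
q_1·a_2 = (-0.8729)·2 + 0.2182·(-3) + 0.4364·2 = -1.5275.
u_2 = a_2 + 1.5275·q_1 = (0.6667, -2.6667, 2.6667).
‖u_2‖ = 3.8297, so q_2 = (0.1741, -0.6963, 0.6963).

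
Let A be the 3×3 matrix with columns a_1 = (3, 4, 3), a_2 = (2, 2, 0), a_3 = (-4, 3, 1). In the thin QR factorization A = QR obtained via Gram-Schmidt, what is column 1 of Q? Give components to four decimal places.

q_1 = (0.5145, 0.6860, 0.5145)

q_1 = a_1/‖a_1‖ = (3, 4, 3)/5.8310 = (0.5145, 0.6860, 0.5145).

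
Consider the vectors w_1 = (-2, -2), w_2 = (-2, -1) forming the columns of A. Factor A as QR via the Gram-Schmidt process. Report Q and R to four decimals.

w_1 = (-2, -2); ‖w_1‖ = 2.8284, so q_1 = (-0.7071, -0.7071).
q_1·w_2 = (-0.7071)·(-2) + (-0.7071)·(-1) = 2.1213.
u_2 = w_2 − 2.1213·q_1 = (-0.5000, 0.5000).
‖u_2‖ = 0.7071, so q_2 = (-0.7071, 0.7071).

Q = [[-0.7071, -0.7071], [-0.7071, 0.7071]], R = [[2.8284, 2.1213], [0.0000, 0.7071]]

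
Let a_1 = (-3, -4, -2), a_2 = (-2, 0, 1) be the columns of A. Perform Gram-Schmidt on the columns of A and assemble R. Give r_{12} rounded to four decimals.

a_1 = (-3, -4, -2); ‖a_1‖ = 5.3852, so q_1 = (-0.5571, -0.7428, -0.3714).
r_{12} = q_1·a_2 = 0.7428.

r_{12} = 0.7428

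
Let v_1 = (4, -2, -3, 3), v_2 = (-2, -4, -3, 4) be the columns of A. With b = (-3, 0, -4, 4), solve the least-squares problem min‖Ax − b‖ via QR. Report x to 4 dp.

x = (-0.1371, 0.8195)

v_1 = (4, -2, -3, 3); ‖v_1‖ = 6.1644, so q_1 = (0.6489, -0.3244, -0.4867, 0.4867).
q_1·v_2 = 0.6489·(-2) + (-0.3244)·(-4) + (-0.4867)·(-3) + 0.4867·4 = 3.4066.
u_2 = v_2 − 3.4066·q_1 = (-4.2105, -2.8947, -1.3421, 2.3421).
‖u_2‖ = 5.7788, so q_2 = (-0.7286, -0.5009, -0.2322, 0.4053).
Qᵀb = (1.9467, 4.7360).
Back-substitute: x_2 = 4.7360/5.7788 = 0.8195.
x_1 = (1.9467 − 3.4066·0.8195)/6.1644 = -0.1371.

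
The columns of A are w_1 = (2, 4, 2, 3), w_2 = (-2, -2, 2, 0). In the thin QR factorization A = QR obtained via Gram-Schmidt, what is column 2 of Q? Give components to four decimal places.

w_1 = (2, 4, 2, 3); ‖w_1‖ = 5.7446, so e_1 = (0.3482, 0.6963, 0.3482, 0.5222).
e_1·w_2 = 0.3482·(-2) + 0.6963·(-2) + 0.3482·2 + 0.5222·0 = -1.3926.
u_2 = w_2 + 1.3926·e_1 = (-1.5152, -1.0303, 2.4848, 0.7273).
‖u_2‖ = 3.1718, so e_2 = (-0.4777, -0.3248, 0.7834, 0.2293).

e_2 = (-0.4777, -0.3248, 0.7834, 0.2293)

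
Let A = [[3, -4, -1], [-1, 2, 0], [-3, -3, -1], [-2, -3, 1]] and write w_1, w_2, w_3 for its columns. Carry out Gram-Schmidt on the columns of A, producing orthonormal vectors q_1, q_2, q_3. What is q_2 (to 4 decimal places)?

w_1 = (3, -1, -3, -2); ‖w_1‖ = 4.7958, so q_1 = (0.6255, -0.2085, -0.6255, -0.4170).
q_1·w_2 = 0.6255·(-4) + (-0.2085)·2 + (-0.6255)·(-3) + (-0.4170)·(-3) = 0.2085.
u_2 = w_2 − 0.2085·q_1 = (-4.1304, 2.0435, -2.8696, -2.9130).
‖u_2‖ = 6.1609, so q_2 = (-0.6704, 0.3317, -0.4658, -0.4728).

q_2 = (-0.6704, 0.3317, -0.4658, -0.4728)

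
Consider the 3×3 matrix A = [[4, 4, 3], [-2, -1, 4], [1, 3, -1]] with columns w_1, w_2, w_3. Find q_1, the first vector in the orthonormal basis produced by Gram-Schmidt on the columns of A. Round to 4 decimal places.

w_1 = (4, -2, 1); ‖w_1‖ = 4.5826, so q_1 = (0.8729, -0.4364, 0.2182).

q_1 = (0.8729, -0.4364, 0.2182)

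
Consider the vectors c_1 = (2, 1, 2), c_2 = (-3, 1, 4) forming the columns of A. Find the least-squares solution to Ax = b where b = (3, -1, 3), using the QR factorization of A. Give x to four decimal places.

c_1 = (2, 1, 2); ‖c_1‖ = 3.0000, so e_1 = (0.6667, 0.3333, 0.6667).
e_1·c_2 = 0.6667·(-3) + 0.3333·1 + 0.6667·4 = 1.0000.
u_2 = c_2 − 1.0000·e_1 = (-3.6667, 0.6667, 3.3333).
‖u_2‖ = 5.0000, so e_2 = (-0.7333, 0.1333, 0.6667).
Qᵀb = (3.6667, -0.3333).
Back-substitute: x_2 = -0.3333/5.0000 = -0.0667.
x_1 = (3.6667 − 1.0000·(-0.0667))/3.0000 = 1.2444.

x = (1.2444, -0.0667)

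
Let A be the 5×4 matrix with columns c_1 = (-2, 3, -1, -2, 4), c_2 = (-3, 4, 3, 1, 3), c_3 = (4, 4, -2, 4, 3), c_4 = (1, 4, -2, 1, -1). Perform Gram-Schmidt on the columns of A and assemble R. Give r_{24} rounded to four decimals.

r_{24} = 0.1162

e_1 = c_1/‖c_1‖ = (-2, 3, -1, -2, 4)/5.8310 = (-0.3430, 0.5145, -0.1715, -0.3430, 0.6860).
r_{12} = e_1·c_2 = 4.2875.
u_2 = c_2 − 4.2875·e_1 = (-1.5294, 1.7941, 3.7353, 2.4706, 0.0588).
‖u_2‖ = 5.0614, so e_2 = (-0.3022, 0.3545, 0.7380, 0.4881, 0.0116).
r_{24} = e_2·c_4 = 0.1162.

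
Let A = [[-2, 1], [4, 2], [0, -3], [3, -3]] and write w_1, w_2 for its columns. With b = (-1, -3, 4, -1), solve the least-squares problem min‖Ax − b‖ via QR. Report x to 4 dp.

w_1 = (-2, 4, 0, 3); ‖w_1‖ = 5.3852, so e_1 = (-0.3714, 0.7428, 0.0000, 0.5571).
e_1·w_2 = (-0.3714)·1 + 0.7428·2 + 0.0000·(-3) + 0.5571·(-3) = -0.5571.
u_2 = w_2 + 0.5571·e_1 = (0.7931, 2.4138, -3.0000, -2.6897).
‖u_2‖ = 4.7634, so e_2 = (0.1665, 0.5067, -0.6298, -0.5647).
Qᵀb = (-2.4140, -3.6413).
Back-substitute: x_2 = -3.6413/4.7634 = -0.7644.
x_1 = (-2.4140 + 0.5571·(-0.7644))/5.3852 = -0.5274.

x = (-0.5274, -0.7644)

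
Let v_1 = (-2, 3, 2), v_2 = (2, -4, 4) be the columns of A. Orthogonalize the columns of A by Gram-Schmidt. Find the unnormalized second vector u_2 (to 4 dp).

u_2 = (1.0588, -2.5882, 4.9412)

v_1 = (-2, 3, 2); ‖v_1‖ = 4.1231, so q_1 = (-0.4851, 0.7276, 0.4851).
q_1·v_2 = (-0.4851)·2 + 0.7276·(-4) + 0.4851·4 = -1.9403.
u_2 = v_2 + 1.9403·q_1 = (1.0588, -2.5882, 4.9412).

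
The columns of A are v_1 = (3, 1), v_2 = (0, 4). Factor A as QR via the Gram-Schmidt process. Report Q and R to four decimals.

v_1 = (3, 1); ‖v_1‖ = 3.1623, so e_1 = (0.9487, 0.3162).
e_1·v_2 = 0.9487·0 + 0.3162·4 = 1.2649.
u_2 = v_2 − 1.2649·e_1 = (-1.2000, 3.6000).
‖u_2‖ = 3.7947, so e_2 = (-0.3162, 0.9487).

Q = [[0.9487, -0.3162], [0.3162, 0.9487]], R = [[3.1623, 1.2649], [0.0000, 3.7947]]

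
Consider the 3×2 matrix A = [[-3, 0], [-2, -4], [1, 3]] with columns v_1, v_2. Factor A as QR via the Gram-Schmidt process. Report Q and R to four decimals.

Q = [[-0.8018, 0.5828], [-0.5345, -0.6005], [0.2673, 0.5475]], R = [[3.7417, 2.9399], [0.0000, 4.0444]]

e_1 = v_1/‖v_1‖ = (-3, -2, 1)/3.7417 = (-0.8018, -0.5345, 0.2673).
r_{12} = e_1·v_2 = 2.9399.
u_2 = v_2 − 2.9399·e_1 = (2.3571, -2.4286, 2.2143).
‖u_2‖ = 4.0444, so e_2 = (0.5828, -0.6005, 0.5475).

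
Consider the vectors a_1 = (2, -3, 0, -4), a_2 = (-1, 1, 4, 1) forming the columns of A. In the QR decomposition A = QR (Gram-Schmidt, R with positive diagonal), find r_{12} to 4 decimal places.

r_{12} = -1.6713

e_1 = a_1/‖a_1‖ = (2, -3, 0, -4)/5.3852 = (0.3714, -0.5571, 0.0000, -0.7428).
r_{12} = e_1·a_2 = -1.6713.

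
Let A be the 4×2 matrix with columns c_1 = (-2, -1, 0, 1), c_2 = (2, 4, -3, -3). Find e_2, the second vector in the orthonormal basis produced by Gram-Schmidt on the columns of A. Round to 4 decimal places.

e_2 = (-0.3947, 0.5131, -0.7104, -0.2763)

c_1 = (-2, -1, 0, 1); ‖c_1‖ = 2.4495, so e_1 = (-0.8165, -0.4082, 0.0000, 0.4082).
e_1·c_2 = (-0.8165)·2 + (-0.4082)·4 + 0.0000·(-3) + 0.4082·(-3) = -4.4907.
u_2 = c_2 + 4.4907·e_1 = (-1.6667, 2.1667, -3.0000, -1.1667).
‖u_2‖ = 4.2230, so e_2 = (-0.3947, 0.5131, -0.7104, -0.2763).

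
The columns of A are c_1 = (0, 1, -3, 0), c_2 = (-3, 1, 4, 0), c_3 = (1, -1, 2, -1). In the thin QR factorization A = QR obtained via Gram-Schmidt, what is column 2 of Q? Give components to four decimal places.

e_1 = c_1/‖c_1‖ = (0, 1, -3, 0)/3.1623 = (0.0000, 0.3162, -0.9487, 0.0000).
r_{12} = e_1·c_2 = -3.4785.
u_2 = c_2 + 3.4785·e_1 = (-3.0000, 2.1000, 0.7000, 0.0000).
‖u_2‖ = 3.7283, so e_2 = (-0.8047, 0.5633, 0.1878, 0.0000).

e_2 = (-0.8047, 0.5633, 0.1878, 0.0000)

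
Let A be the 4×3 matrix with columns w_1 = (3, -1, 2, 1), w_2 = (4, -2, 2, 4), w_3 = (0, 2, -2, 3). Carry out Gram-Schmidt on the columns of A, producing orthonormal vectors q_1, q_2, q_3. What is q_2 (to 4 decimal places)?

q_2 = (-0.1438, -0.1918, -0.3356, 0.9110)

q_1 = w_1/‖w_1‖ = (3, -1, 2, 1)/3.8730 = (0.7746, -0.2582, 0.5164, 0.2582).
r_{12} = q_1·w_2 = 5.6804.
u_2 = w_2 − 5.6804·q_1 = (-0.4000, -0.5333, -0.9333, 2.5333).
‖u_2‖ = 2.7809, so q_2 = (-0.1438, -0.1918, -0.3356, 0.9110).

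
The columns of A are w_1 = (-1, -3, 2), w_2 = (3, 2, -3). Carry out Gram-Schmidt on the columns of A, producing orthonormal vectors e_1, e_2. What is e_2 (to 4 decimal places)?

e_1 = w_1/‖w_1‖ = (-1, -3, 2)/3.7417 = (-0.2673, -0.8018, 0.5345).
r_{12} = e_1·w_2 = -4.0089.
u_2 = w_2 + 4.0089·e_1 = (1.9286, -1.2143, -0.8571).
‖u_2‖ = 2.4349, so e_2 = (0.7921, -0.4987, -0.3520).

e_2 = (0.7921, -0.4987, -0.3520)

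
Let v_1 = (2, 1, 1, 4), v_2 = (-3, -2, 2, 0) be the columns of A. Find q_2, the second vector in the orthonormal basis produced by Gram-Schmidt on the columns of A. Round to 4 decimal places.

q_2 = (-0.6262, -0.4407, 0.5798, 0.2783)

q_1 = v_1/‖v_1‖ = (2, 1, 1, 4)/4.6904 = (0.4264, 0.2132, 0.2132, 0.8528).
r_{12} = q_1·v_2 = -1.2792.
u_2 = v_2 + 1.2792·q_1 = (-2.4545, -1.7273, 2.2727, 1.0909).
‖u_2‖ = 3.9196, so q_2 = (-0.6262, -0.4407, 0.5798, 0.2783).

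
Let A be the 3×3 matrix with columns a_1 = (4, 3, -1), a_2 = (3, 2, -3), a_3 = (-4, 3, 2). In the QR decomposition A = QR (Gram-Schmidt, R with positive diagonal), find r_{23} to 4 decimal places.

r_{23} = -2.1076

a_1 = (4, 3, -1); ‖a_1‖ = 5.0990, so e_1 = (0.7845, 0.5883, -0.1961).
e_1·a_2 = 0.7845·3 + 0.5883·2 + (-0.1961)·(-3) = 4.1184.
u_2 = a_2 − 4.1184·e_1 = (-0.2308, -0.4231, -2.1923).
‖u_2‖ = 2.2447, so e_2 = (-0.1028, -0.1885, -0.9767).
r_{23} = e_2·a_3 = -2.1076.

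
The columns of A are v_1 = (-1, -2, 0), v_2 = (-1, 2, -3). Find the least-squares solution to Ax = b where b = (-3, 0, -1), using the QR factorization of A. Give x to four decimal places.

e_1 = v_1/‖v_1‖ = (-1, -2, 0)/2.2361 = (-0.4472, -0.8944, 0.0000).
r_{12} = e_1·v_2 = -1.3416.
u_2 = v_2 + 1.3416·e_1 = (-1.6000, 0.8000, -3.0000).
‖u_2‖ = 3.4928, so e_2 = (-0.4581, 0.2290, -0.8589).
Qᵀb = (1.3416, 2.2331).
Back-substitute: x_2 = 2.2331/3.4928 = 0.6393.
x_1 = (1.3416 + 1.3416·0.6393)/2.2361 = 0.9836.

x = (0.9836, 0.6393)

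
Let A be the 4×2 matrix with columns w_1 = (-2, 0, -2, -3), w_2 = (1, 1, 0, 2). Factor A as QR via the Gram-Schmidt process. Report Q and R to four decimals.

Q = [[-0.4851, 0.0393], [0.0000, 0.6689], [-0.4851, -0.6295], [-0.7276, 0.3934]], R = [[4.1231, -1.9403], [0.0000, 1.4951]]

q_1 = w_1/‖w_1‖ = (-2, 0, -2, -3)/4.1231 = (-0.4851, 0.0000, -0.4851, -0.7276).
r_{12} = q_1·w_2 = -1.9403.
u_2 = w_2 + 1.9403·q_1 = (0.0588, 1.0000, -0.9412, 0.5882).
‖u_2‖ = 1.4951, so q_2 = (0.0393, 0.6689, -0.6295, 0.3934).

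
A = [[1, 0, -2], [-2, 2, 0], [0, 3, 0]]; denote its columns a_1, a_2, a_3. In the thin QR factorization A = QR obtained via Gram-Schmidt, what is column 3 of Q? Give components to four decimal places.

e_3 = (-0.8571, -0.4286, 0.2857)

a_1 = (1, -2, 0); ‖a_1‖ = 2.2361, so e_1 = (0.4472, -0.8944, 0.0000).
e_1·a_2 = 0.4472·0 + (-0.8944)·2 + 0.0000·3 = -1.7889.
u_2 = a_2 + 1.7889·e_1 = (0.8000, 0.4000, 3.0000).
‖u_2‖ = 3.1305, so e_2 = (0.2556, 0.1278, 0.9583).
e_1·a_3 = 0.4472·(-2) + (-0.8944)·0 + 0.0000·0 = -0.8944; e_2·a_3 = 0.2556·(-2) + 0.1278·0 + 0.9583·0 = -0.5111.
u_3 = a_3 + 0.8944·e_1 + 0.5111·e_2 = (-1.4694, -0.7347, 0.4898).
‖u_3‖ = 1.7143, so e_3 = (-0.8571, -0.4286, 0.2857).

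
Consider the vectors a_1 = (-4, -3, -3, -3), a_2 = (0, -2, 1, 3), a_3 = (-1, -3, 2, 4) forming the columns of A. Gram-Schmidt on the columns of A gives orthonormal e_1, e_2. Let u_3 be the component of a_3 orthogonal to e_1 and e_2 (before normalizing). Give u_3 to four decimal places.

u_3 = (-0.6466, 0.1979, 0.7986, -0.1343)

a_1 = (-4, -3, -3, -3); ‖a_1‖ = 6.5574, so e_1 = (-0.6100, -0.4575, -0.4575, -0.4575).
e_1·a_2 = (-0.6100)·0 + (-0.4575)·(-2) + (-0.4575)·1 + (-0.4575)·3 = -0.9150.
u_2 = a_2 + 0.9150·e_1 = (-0.5581, -2.4186, 0.5814, 2.5814).
‖u_2‖ = 3.6281, so e_2 = (-0.1538, -0.6666, 0.1602, 0.7115).
e_1·a_3 = (-0.6100)·(-1) + (-0.4575)·(-3) + (-0.4575)·2 + (-0.4575)·4 = -0.7625; e_2·a_3 = (-0.1538)·(-1) + (-0.6666)·(-3) + 0.1602·2 + 0.7115·4 = 5.3203.
u_3 = a_3 + 0.7625·e_1 − 5.3203·e_2 = (-0.6466, 0.1979, 0.7986, -0.1343).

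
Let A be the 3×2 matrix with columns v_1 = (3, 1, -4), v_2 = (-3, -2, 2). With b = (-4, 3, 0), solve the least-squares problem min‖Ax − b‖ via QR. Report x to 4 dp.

x = (-0.4815, -0.1852)

v_1 = (3, 1, -4); ‖v_1‖ = 5.0990, so q_1 = (0.5883, 0.1961, -0.7845).
q_1·v_2 = 0.5883·(-3) + 0.1961·(-2) + (-0.7845)·2 = -3.7262.
u_2 = v_2 + 3.7262·q_1 = (-0.8077, -1.2692, -0.9231).
‖u_2‖ = 1.7650, so q_2 = (-0.4576, -0.7191, -0.5230).
Qᵀb = (-1.7650, -0.3269).
Back-substitute: x_2 = -0.3269/1.7650 = -0.1852.
x_1 = (-1.7650 + 3.7262·(-0.1852))/5.0990 = -0.4815.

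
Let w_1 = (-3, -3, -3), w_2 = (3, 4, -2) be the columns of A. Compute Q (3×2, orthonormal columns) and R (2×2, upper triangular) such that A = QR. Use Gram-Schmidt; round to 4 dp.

Q = [[-0.5774, 0.2933], [-0.5774, 0.5133], [-0.5774, -0.8066]], R = [[5.1962, -2.8868], [0.0000, 4.5461]]

e_1 = w_1/‖w_1‖ = (-3, -3, -3)/5.1962 = (-0.5774, -0.5774, -0.5774).
r_{12} = e_1·w_2 = -2.8868.
u_2 = w_2 + 2.8868·e_1 = (1.3333, 2.3333, -3.6667).
‖u_2‖ = 4.5461, so e_2 = (0.2933, 0.5133, -0.8066).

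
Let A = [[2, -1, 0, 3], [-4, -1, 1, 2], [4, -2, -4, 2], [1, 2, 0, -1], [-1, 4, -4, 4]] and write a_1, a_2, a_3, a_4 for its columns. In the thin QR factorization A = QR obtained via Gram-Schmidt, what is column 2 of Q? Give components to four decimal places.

q_2 = (-0.1174, -0.3736, -0.2348, 0.4483, 0.7685)

a_1 = (2, -4, 4, 1, -1); ‖a_1‖ = 6.1644, so q_1 = (0.3244, -0.6489, 0.6489, 0.1622, -0.1622).
q_1·a_2 = 0.3244·(-1) + (-0.6489)·(-1) + 0.6489·(-2) + 0.1622·2 + (-0.1622)·4 = -1.2978.
u_2 = a_2 + 1.2978·q_1 = (-0.5789, -1.8421, -1.1579, 2.2105, 3.7895).
‖u_2‖ = 4.9311, so q_2 = (-0.1174, -0.3736, -0.2348, 0.4483, 0.7685).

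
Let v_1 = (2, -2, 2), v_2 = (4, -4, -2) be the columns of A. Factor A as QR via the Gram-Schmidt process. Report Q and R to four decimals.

Q = [[0.5774, 0.4082], [-0.5774, -0.4082], [0.5774, -0.8165]], R = [[3.4641, 3.4641], [0.0000, 4.8990]]

e_1 = v_1/‖v_1‖ = (2, -2, 2)/3.4641 = (0.5774, -0.5774, 0.5774).
r_{12} = e_1·v_2 = 3.4641.
u_2 = v_2 − 3.4641·e_1 = (2.0000, -2.0000, -4.0000).
‖u_2‖ = 4.8990, so e_2 = (0.4082, -0.4082, -0.8165).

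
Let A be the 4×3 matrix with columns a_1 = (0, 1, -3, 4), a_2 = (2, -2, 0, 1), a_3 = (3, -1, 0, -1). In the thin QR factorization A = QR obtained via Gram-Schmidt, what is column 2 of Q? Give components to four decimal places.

e_2 = (0.6724, -0.6983, 0.0776, 0.2328)

a_1 = (0, 1, -3, 4); ‖a_1‖ = 5.0990, so e_1 = (0.0000, 0.1961, -0.5883, 0.7845).
e_1·a_2 = 0.0000·2 + 0.1961·(-2) + (-0.5883)·0 + 0.7845·1 = 0.3922.
u_2 = a_2 − 0.3922·e_1 = (2.0000, -2.0769, 0.2308, 0.6923).
‖u_2‖ = 2.9742, so e_2 = (0.6724, -0.6983, 0.0776, 0.2328).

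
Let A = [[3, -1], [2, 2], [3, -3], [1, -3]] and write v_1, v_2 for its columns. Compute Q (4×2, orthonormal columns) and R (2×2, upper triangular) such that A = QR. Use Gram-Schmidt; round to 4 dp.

q_1 = v_1/‖v_1‖ = (3, 2, 3, 1)/4.7958 = (0.6255, 0.4170, 0.6255, 0.2085).
r_{12} = q_1·v_2 = -2.2937.
u_2 = v_2 + 2.2937·q_1 = (0.4348, 2.9565, -1.5652, -2.5217).
‖u_2‖ = 4.2118, so q_2 = (0.1032, 0.7020, -0.3716, -0.5987).

Q = [[0.6255, 0.1032], [0.4170, 0.7020], [0.6255, -0.3716], [0.2085, -0.5987]], R = [[4.7958, -2.2937], [0.0000, 4.2118]]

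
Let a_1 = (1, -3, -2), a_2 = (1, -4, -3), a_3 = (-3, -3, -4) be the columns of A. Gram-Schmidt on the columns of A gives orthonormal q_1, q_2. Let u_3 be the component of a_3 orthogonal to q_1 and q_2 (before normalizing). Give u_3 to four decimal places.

u_3 = (-0.6667, -0.6667, 0.6667)

a_1 = (1, -3, -2); ‖a_1‖ = 3.7417, so q_1 = (0.2673, -0.8018, -0.5345).
q_1·a_2 = 0.2673·1 + (-0.8018)·(-4) + (-0.5345)·(-3) = 5.0780.
u_2 = a_2 − 5.0780·q_1 = (-0.3571, 0.0714, -0.2857).
‖u_2‖ = 0.4629, so q_2 = (-0.7715, 0.1543, -0.6172).
q_1·a_3 = 0.2673·(-3) + (-0.8018)·(-3) + (-0.5345)·(-4) = 3.7417; q_2·a_3 = (-0.7715)·(-3) + 0.1543·(-3) + (-0.6172)·(-4) = 4.3205.
u_3 = a_3 − 3.7417·q_1 − 4.3205·q_2 = (-0.6667, -0.6667, 0.6667).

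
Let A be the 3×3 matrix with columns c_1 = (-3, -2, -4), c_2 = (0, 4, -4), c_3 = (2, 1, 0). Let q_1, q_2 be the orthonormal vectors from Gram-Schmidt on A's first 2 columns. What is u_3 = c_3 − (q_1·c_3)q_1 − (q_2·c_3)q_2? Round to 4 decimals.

u_3 = (1.0000, -0.5000, -0.5000)

c_1 = (-3, -2, -4); ‖c_1‖ = 5.3852, so q_1 = (-0.5571, -0.3714, -0.7428).
q_1·c_2 = (-0.5571)·0 + (-0.3714)·4 + (-0.7428)·(-4) = 1.4856.
u_2 = c_2 − 1.4856·q_1 = (0.8276, 4.5517, -2.8966).
‖u_2‖ = 5.4583, so q_2 = (0.1516, 0.8339, -0.5307).
q_1·c_3 = (-0.5571)·2 + (-0.3714)·1 + (-0.7428)·0 = -1.4856; q_2·c_3 = 0.1516·2 + 0.8339·1 + (-0.5307)·0 = 1.1371.
u_3 = c_3 + 1.4856·q_1 − 1.1371·q_2 = (1.0000, -0.5000, -0.5000).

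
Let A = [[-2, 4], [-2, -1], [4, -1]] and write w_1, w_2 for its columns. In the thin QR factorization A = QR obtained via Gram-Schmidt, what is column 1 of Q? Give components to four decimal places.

w_1 = (-2, -2, 4); ‖w_1‖ = 4.8990, so q_1 = (-0.4082, -0.4082, 0.8165).

q_1 = (-0.4082, -0.4082, 0.8165)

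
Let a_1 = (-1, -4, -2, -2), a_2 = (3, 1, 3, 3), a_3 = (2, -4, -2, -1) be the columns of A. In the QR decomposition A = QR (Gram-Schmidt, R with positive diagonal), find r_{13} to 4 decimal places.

a_1 = (-1, -4, -2, -2); ‖a_1‖ = 5.0000, so q_1 = (-0.2000, -0.8000, -0.4000, -0.4000).
r_{13} = q_1·a_3 = 4.0000.

r_{13} = 4.0000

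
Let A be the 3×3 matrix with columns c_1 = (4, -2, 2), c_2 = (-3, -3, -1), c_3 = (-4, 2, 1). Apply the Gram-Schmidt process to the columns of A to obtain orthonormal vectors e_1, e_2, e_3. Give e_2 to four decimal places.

c_1 = (4, -2, 2); ‖c_1‖ = 4.8990, so e_1 = (0.8165, -0.4082, 0.4082).
e_1·c_2 = 0.8165·(-3) + (-0.4082)·(-3) + 0.4082·(-1) = -1.6330.
u_2 = c_2 + 1.6330·e_1 = (-1.6667, -3.6667, -0.3333).
‖u_2‖ = 4.0415, so e_2 = (-0.4124, -0.9073, -0.0825).

e_2 = (-0.4124, -0.9073, -0.0825)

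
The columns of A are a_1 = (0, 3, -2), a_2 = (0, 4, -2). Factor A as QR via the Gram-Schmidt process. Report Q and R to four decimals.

a_1 = (0, 3, -2); ‖a_1‖ = 3.6056, so q_1 = (0.0000, 0.8321, -0.5547).
q_1·a_2 = 0.0000·0 + 0.8321·4 + (-0.5547)·(-2) = 4.4376.
u_2 = a_2 − 4.4376·q_1 = (0.0000, 0.3077, 0.4615).
‖u_2‖ = 0.5547, so q_2 = (0.0000, 0.5547, 0.8321).

Q = [[0.0000, 0.0000], [0.8321, 0.5547], [-0.5547, 0.8321]], R = [[3.6056, 4.4376], [0.0000, 0.5547]]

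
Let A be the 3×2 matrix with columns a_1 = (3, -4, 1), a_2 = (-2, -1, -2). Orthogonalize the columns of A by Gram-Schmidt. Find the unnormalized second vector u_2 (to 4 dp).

q_1 = a_1/‖a_1‖ = (3, -4, 1)/5.0990 = (0.5883, -0.7845, 0.1961).
r_{12} = q_1·a_2 = -0.7845.
u_2 = a_2 + 0.7845·q_1 = (-1.5385, -1.6154, -1.8462).

u_2 = (-1.5385, -1.6154, -1.8462)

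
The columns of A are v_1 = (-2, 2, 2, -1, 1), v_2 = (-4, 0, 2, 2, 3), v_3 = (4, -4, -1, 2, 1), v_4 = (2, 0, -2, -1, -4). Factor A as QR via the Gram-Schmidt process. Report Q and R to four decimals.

v_1 = (-2, 2, 2, -1, 1); ‖v_1‖ = 3.7417, so q_1 = (-0.5345, 0.5345, 0.5345, -0.2673, 0.2673).
q_1·v_2 = (-0.5345)·(-4) + 0.5345·0 + 0.5345·2 + (-0.2673)·2 + 0.2673·3 = 3.4744.
u_2 = v_2 − 3.4744·q_1 = (-2.1429, -1.8571, 0.1429, 2.9286, 2.0714).
‖u_2‖ = 4.5748, so q_2 = (-0.4684, -0.4060, 0.0312, 0.6402, 0.4528).
q_1·v_3 = (-0.5345)·4 + 0.5345·(-4) + 0.5345·(-1) + (-0.2673)·2 + 0.2673·1 = -5.0780; q_2·v_3 = (-0.4684)·4 + (-0.4060)·(-4) + 0.0312·(-1) + 0.6402·2 + 0.4528·1 = 1.4521.
u_3 = v_3 + 5.0780·q_1 − 1.4521·q_2 = (1.9659, -0.6962, 1.6689, -0.2867, 1.6997).
‖u_3‖ = 3.1790, so q_3 = (0.6184, -0.2190, 0.5250, -0.0902, 0.5347).
q_1·v_4 = (-0.5345)·2 + 0.5345·0 + 0.5345·(-2) + (-0.2673)·(-1) + 0.2673·(-4) = -2.9399; q_2·v_4 = (-0.4684)·2 + (-0.4060)·0 + 0.0312·(-2) + 0.6402·(-1) + 0.4528·(-4) = -3.4506; q_3·v_4 = 0.6184·2 + (-0.2190)·0 + 0.5250·(-2) + (-0.0902)·(-1) + 0.5347·(-4) = -1.8616.
u_4 = v_4 + 2.9399·q_1 + 3.4506·q_2 + 1.8616·q_3 = (-0.0365, -0.2371, 0.6565, 0.2553, -0.6565).
‖u_4‖ = 0.9924, so q_4 = (-0.0368, -0.2389, 0.6616, 0.2573, -0.6616).

Q = [[-0.5345, -0.4684, 0.6184, -0.0368], [0.5345, -0.4060, -0.2190, -0.2389], [0.5345, 0.0312, 0.5250, 0.6616], [-0.2673, 0.6402, -0.0902, 0.2573], [0.2673, 0.4528, 0.5347, -0.6616]], R = [[3.7417, 3.4744, -5.0780, -2.9399], [0.0000, 4.5748, 1.4521, -3.4506], [0.0000, 0.0000, 3.1790, -1.8616], [0.0000, 0.0000, 0.0000, 0.9924]]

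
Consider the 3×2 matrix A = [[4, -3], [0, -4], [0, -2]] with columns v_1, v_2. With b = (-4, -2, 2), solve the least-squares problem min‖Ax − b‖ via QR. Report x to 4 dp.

x = (-0.8500, 0.2000)

e_1 = v_1/‖v_1‖ = (4, 0, 0)/4.0000 = (1.0000, 0.0000, 0.0000).
r_{12} = e_1·v_2 = -3.0000.
u_2 = v_2 + 3.0000·e_1 = (0.0000, -4.0000, -2.0000).
‖u_2‖ = 4.4721, so e_2 = (0.0000, -0.8944, -0.4472).
Qᵀb = (-4.0000, 0.8944).
Back-substitute: x_2 = 0.8944/4.4721 = 0.2000.
x_1 = (-4.0000 + 3.0000·0.2000)/4.0000 = -0.8500.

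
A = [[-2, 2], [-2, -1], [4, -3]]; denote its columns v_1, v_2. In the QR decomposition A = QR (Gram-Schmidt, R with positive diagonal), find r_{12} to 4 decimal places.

v_1 = (-2, -2, 4); ‖v_1‖ = 4.8990, so q_1 = (-0.4082, -0.4082, 0.8165).
r_{12} = q_1·v_2 = -2.8577.

r_{12} = -2.8577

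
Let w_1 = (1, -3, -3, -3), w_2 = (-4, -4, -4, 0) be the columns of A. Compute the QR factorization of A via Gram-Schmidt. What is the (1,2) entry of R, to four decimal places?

r_{12} = 3.7796

w_1 = (1, -3, -3, -3); ‖w_1‖ = 5.2915, so e_1 = (0.1890, -0.5669, -0.5669, -0.5669).
r_{12} = e_1·w_2 = 3.7796.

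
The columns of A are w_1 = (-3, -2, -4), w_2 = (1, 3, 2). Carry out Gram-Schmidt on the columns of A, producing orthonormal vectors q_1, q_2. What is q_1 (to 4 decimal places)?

q_1 = (-0.5571, -0.3714, -0.7428)

w_1 = (-3, -2, -4); ‖w_1‖ = 5.3852, so q_1 = (-0.5571, -0.3714, -0.7428).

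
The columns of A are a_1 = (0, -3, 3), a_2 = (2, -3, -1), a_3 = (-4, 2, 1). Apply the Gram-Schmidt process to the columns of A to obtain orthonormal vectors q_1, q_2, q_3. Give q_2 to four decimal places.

a_1 = (0, -3, 3); ‖a_1‖ = 4.2426, so q_1 = (0.0000, -0.7071, 0.7071).
q_1·a_2 = 0.0000·2 + (-0.7071)·(-3) + 0.7071·(-1) = 1.4142.
u_2 = a_2 − 1.4142·q_1 = (2.0000, -2.0000, -2.0000).
‖u_2‖ = 3.4641, so q_2 = (0.5774, -0.5774, -0.5774).

q_2 = (0.5774, -0.5774, -0.5774)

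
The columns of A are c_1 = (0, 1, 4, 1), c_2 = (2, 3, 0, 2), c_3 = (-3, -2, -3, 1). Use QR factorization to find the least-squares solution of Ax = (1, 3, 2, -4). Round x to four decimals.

x = (-0.3777, -0.4353, -1.2288)

q_1 = c_1/‖c_1‖ = (0, 1, 4, 1)/4.2426 = (0.0000, 0.2357, 0.9428, 0.2357).
r_{12} = q_1·c_2 = 1.1785.
u_2 = c_2 − 1.1785·q_1 = (2.0000, 2.7222, -1.1111, 1.7222).
‖u_2‖ = 3.9511, so q_2 = (0.5062, 0.6890, -0.2812, 0.4359).
r_{13} = q_1·c_3 = -3.0641; r_{23} = q_2·c_3 = -1.6170.
u_3 = c_3 + 3.0641·q_1 + 1.6170·q_2 = (-2.1815, -0.1637, -0.5658, 2.4270).
‖u_3‖ = 3.3161, so q_3 = (-0.6579, -0.0494, -0.1706, 0.7319).
Qᵀb = (1.6499, 0.2672, -4.0748).
Back-substitute: x_3 = -4.0748/3.3161 = -1.2288.
x_2 = (0.2672 + 1.6170·(-1.2288))/3.9511 = -0.4353.
x_1 = (1.6499 − 1.1785·(-0.4353) + 3.0641·(-1.2288))/4.2426 = -0.3777.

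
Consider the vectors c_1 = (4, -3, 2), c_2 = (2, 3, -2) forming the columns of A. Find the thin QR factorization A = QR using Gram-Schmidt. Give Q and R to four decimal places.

c_1 = (4, -3, 2); ‖c_1‖ = 5.3852, so e_1 = (0.7428, -0.5571, 0.3714).
e_1·c_2 = 0.7428·2 + (-0.5571)·3 + 0.3714·(-2) = -0.9285.
u_2 = c_2 + 0.9285·e_1 = (2.6897, 2.4828, -1.6552).
‖u_2‖ = 4.0172, so e_2 = (0.6695, 0.6180, -0.4120).

Q = [[0.7428, 0.6695], [-0.5571, 0.6180], [0.3714, -0.4120]], R = [[5.3852, -0.9285], [0.0000, 4.0172]]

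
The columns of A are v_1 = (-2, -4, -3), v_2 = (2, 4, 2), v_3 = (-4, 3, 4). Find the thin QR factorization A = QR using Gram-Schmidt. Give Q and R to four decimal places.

Q = [[-0.3714, 0.2491, -0.8944], [-0.7428, 0.4983, 0.4472], [-0.5571, -0.8305, 0.0000]], R = [[5.3852, -4.8281, -2.9711], [0.0000, 0.8305, -2.8235], [0.0000, 0.0000, 4.9193]]

q_1 = v_1/‖v_1‖ = (-2, -4, -3)/5.3852 = (-0.3714, -0.7428, -0.5571).
r_{12} = q_1·v_2 = -4.8281.
u_2 = v_2 + 4.8281·q_1 = (0.2069, 0.4138, -0.6897).
‖u_2‖ = 0.8305, so q_2 = (0.2491, 0.4983, -0.8305).
r_{13} = q_1·v_3 = -2.9711; r_{23} = q_2·v_3 = -2.8235.
u_3 = v_3 + 2.9711·q_1 + 2.8235·q_2 = (-4.4000, 2.2000, 0.0000).
‖u_3‖ = 4.9193, so q_3 = (-0.8944, 0.4472, 0.0000).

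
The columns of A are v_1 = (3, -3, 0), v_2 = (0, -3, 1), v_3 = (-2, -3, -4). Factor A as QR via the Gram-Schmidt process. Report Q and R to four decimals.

Q = [[0.7071, -0.6396, -0.3015], [-0.7071, -0.6396, -0.3015], [0.0000, 0.4264, -0.9045]], R = [[4.2426, 2.1213, 0.7071], [0.0000, 2.3452, 1.4924], [0.0000, 0.0000, 5.1257]]

v_1 = (3, -3, 0); ‖v_1‖ = 4.2426, so e_1 = (0.7071, -0.7071, 0.0000).
e_1·v_2 = 0.7071·0 + (-0.7071)·(-3) + 0.0000·1 = 2.1213.
u_2 = v_2 − 2.1213·e_1 = (-1.5000, -1.5000, 1.0000).
‖u_2‖ = 2.3452, so e_2 = (-0.6396, -0.6396, 0.4264).
e_1·v_3 = 0.7071·(-2) + (-0.7071)·(-3) + 0.0000·(-4) = 0.7071; e_2·v_3 = (-0.6396)·(-2) + (-0.6396)·(-3) + 0.4264·(-4) = 1.4924.
u_3 = v_3 − 0.7071·e_1 − 1.4924·e_2 = (-1.5455, -1.5455, -4.6364).
‖u_3‖ = 5.1257, so e_3 = (-0.3015, -0.3015, -0.9045).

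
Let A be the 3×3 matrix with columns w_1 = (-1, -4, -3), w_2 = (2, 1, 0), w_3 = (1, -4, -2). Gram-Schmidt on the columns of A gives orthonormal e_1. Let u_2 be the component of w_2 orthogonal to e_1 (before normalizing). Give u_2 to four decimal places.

u_2 = (1.7692, 0.0769, -0.6923)

w_1 = (-1, -4, -3); ‖w_1‖ = 5.0990, so e_1 = (-0.1961, -0.7845, -0.5883).
e_1·w_2 = (-0.1961)·2 + (-0.7845)·1 + (-0.5883)·0 = -1.1767.
u_2 = w_2 + 1.1767·e_1 = (1.7692, 0.0769, -0.6923).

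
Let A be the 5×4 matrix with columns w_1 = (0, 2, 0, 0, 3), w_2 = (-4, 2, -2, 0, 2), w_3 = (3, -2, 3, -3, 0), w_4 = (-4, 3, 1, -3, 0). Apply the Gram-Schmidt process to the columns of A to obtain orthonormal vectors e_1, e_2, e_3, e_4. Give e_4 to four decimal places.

w_1 = (0, 2, 0, 0, 3); ‖w_1‖ = 3.6056, so e_1 = (0.0000, 0.5547, 0.0000, 0.0000, 0.8321).
e_1·w_2 = 0.0000·(-4) + 0.5547·2 + 0.0000·(-2) + 0.0000·0 + 0.8321·2 = 2.7735.
u_2 = w_2 − 2.7735·e_1 = (-4.0000, 0.4615, -2.0000, 0.0000, -0.3077).
‖u_2‖ = 4.5064, so e_2 = (-0.8876, 0.1024, -0.4438, 0.0000, -0.0683).
e_1·w_3 = 0.0000·3 + 0.5547·(-2) + 0.0000·3 + 0.0000·(-3) + 0.8321·0 = -1.1094; e_2·w_3 = (-0.8876)·3 + 0.1024·(-2) + (-0.4438)·3 + 0.0000·(-3) + (-0.0683)·0 = -4.1992.
u_3 = w_3 + 1.1094·e_1 + 4.1992·e_2 = (-0.7273, -0.9545, 1.1364, -3.0000, 0.6364).
‖u_3‖ = 3.4837, so e_3 = (-0.2088, -0.2740, 0.3262, -0.8611, 0.1827).
e_1·w_4 = 0.0000·(-4) + 0.5547·3 + 0.0000·1 + 0.0000·(-3) + 0.8321·0 = 1.6641; e_2·w_4 = (-0.8876)·(-4) + 0.1024·3 + (-0.4438)·1 + 0.0000·(-3) + (-0.0683)·0 = 3.4139; e_3·w_4 = (-0.2088)·(-4) + (-0.2740)·3 + 0.3262·1 + (-0.8611)·(-3) + 0.1827·0 = 2.9227.
u_4 = w_4 − 1.6641·e_1 − 3.4139·e_2 − 2.9227·e_3 = (-0.3596, 2.5281, 1.5618, -0.4831, -1.6854).
‖u_4‖ = 3.4690, so e_4 = (-0.1036, 0.7288, 0.4502, -0.1393, -0.4858).

e_4 = (-0.1036, 0.7288, 0.4502, -0.1393, -0.4858)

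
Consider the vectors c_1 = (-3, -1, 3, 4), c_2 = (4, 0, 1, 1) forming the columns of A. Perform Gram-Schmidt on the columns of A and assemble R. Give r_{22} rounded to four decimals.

r_{22} = 4.1576

q_1 = c_1/‖c_1‖ = (-3, -1, 3, 4)/5.9161 = (-0.5071, -0.1690, 0.5071, 0.6761).
r_{12} = q_1·c_2 = -0.8452.
u_2 = c_2 + 0.8452·q_1 = (3.5714, -0.1429, 1.4286, 1.5714).
r_{22} = ‖u_2‖ = 4.1576.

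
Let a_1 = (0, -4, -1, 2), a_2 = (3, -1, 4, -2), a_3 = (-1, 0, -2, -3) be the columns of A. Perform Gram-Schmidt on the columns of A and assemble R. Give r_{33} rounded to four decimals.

a_1 = (0, -4, -1, 2); ‖a_1‖ = 4.5826, so q_1 = (0.0000, -0.8729, -0.2182, 0.4364).
q_1·a_2 = 0.0000·3 + (-0.8729)·(-1) + (-0.2182)·4 + 0.4364·(-2) = -0.8729.
u_2 = a_2 + 0.8729·q_1 = (3.0000, -1.7619, 3.8095, -1.6190).
‖u_2‖ = 5.4072, so q_2 = (0.5548, -0.3258, 0.7045, -0.2994).
q_1·a_3 = 0.0000·(-1) + (-0.8729)·0 + (-0.2182)·(-2) + 0.4364·(-3) = -0.8729; q_2·a_3 = 0.5548·(-1) + (-0.3258)·0 + 0.7045·(-2) + (-0.2994)·(-3) = -1.0656.
u_3 = a_3 + 0.8729·q_1 + 1.0656·q_2 = (-0.4088, -1.1091, -1.4397, -2.9381).
r_{33} = ‖u_3‖ = 3.4789.

r_{33} = 3.4789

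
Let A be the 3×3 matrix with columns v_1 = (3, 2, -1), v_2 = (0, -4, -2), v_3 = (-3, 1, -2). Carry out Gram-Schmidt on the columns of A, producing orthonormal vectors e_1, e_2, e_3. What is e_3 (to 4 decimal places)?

v_1 = (3, 2, -1); ‖v_1‖ = 3.7417, so e_1 = (0.8018, 0.5345, -0.2673).
e_1·v_2 = 0.8018·0 + 0.5345·(-4) + (-0.2673)·(-2) = -1.6036.
u_2 = v_2 + 1.6036·e_1 = (1.2857, -3.1429, -2.4286).
‖u_2‖ = 4.1748, so e_2 = (0.3080, -0.7528, -0.5817).
e_1·v_3 = 0.8018·(-3) + 0.5345·1 + (-0.2673)·(-2) = -1.3363; e_2·v_3 = 0.3080·(-3) + (-0.7528)·1 + (-0.5817)·(-2) = -0.5133.
u_3 = v_3 + 1.3363·e_1 + 0.5133·e_2 = (-1.7705, 1.3279, -2.6557).
‖u_3‖ = 3.4570, so e_3 = (-0.5121, 0.3841, -0.7682).

e_3 = (-0.5121, 0.3841, -0.7682)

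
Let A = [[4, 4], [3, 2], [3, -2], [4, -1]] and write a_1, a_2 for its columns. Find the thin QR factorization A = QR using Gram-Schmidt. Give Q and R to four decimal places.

Q = [[0.5657, 0.6464], [0.4243, 0.2722], [0.4243, -0.5783], [0.5657, -0.4167]], R = [[7.0711, 1.6971], [0.0000, 4.7032]]

e_1 = a_1/‖a_1‖ = (4, 3, 3, 4)/7.0711 = (0.5657, 0.4243, 0.4243, 0.5657).
r_{12} = e_1·a_2 = 1.6971.
u_2 = a_2 − 1.6971·e_1 = (3.0400, 1.2800, -2.7200, -1.9600).
‖u_2‖ = 4.7032, so e_2 = (0.6464, 0.2722, -0.5783, -0.4167).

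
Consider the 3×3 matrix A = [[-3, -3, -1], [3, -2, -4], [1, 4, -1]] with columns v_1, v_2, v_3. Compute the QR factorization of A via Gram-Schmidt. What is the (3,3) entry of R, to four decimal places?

v_1 = (-3, 3, 1); ‖v_1‖ = 4.3589, so e_1 = (-0.6882, 0.6882, 0.2294).
e_1·v_2 = (-0.6882)·(-3) + 0.6882·(-2) + 0.2294·4 = 1.6059.
u_2 = v_2 − 1.6059·e_1 = (-1.8947, -3.1053, 3.6316).
‖u_2‖ = 5.1401, so e_2 = (-0.3686, -0.6041, 0.7065).
e_1·v_3 = (-0.6882)·(-1) + 0.6882·(-4) + 0.2294·(-1) = -2.2942; e_2·v_3 = (-0.3686)·(-1) + (-0.6041)·(-4) + 0.7065·(-1) = 2.0786.
u_3 = v_3 + 2.2942·e_1 − 2.0786·e_2 = (-1.8127, -1.1653, -1.9422).
r_{33} = ‖u_3‖ = 2.9011.

r_{33} = 2.9011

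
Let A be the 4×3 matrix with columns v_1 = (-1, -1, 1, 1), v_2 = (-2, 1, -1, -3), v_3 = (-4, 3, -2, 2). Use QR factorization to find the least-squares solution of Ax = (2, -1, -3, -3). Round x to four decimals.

x = (-1.3874, 0.3608, -0.3678)

v_1 = (-1, -1, 1, 1); ‖v_1‖ = 2.0000, so q_1 = (-0.5000, -0.5000, 0.5000, 0.5000).
q_1·v_2 = (-0.5000)·(-2) + (-0.5000)·1 + 0.5000·(-1) + 0.5000·(-3) = -1.5000.
u_2 = v_2 + 1.5000·q_1 = (-2.7500, 0.2500, -0.2500, -2.2500).
‖u_2‖ = 3.5707, so q_2 = (-0.7702, 0.0700, -0.0700, -0.6301).
q_1·v_3 = (-0.5000)·(-4) + (-0.5000)·3 + 0.5000·(-2) + 0.5000·2 = 0.5000; q_2·v_3 = (-0.7702)·(-4) + 0.0700·3 + (-0.0700)·(-2) + (-0.6301)·2 = 2.1704.
u_3 = v_3 − 0.5000·q_1 − 2.1704·q_2 = (-2.0784, 3.0980, -2.0980, 3.1176).
‖u_3‖ = 5.2952, so q_3 = (-0.3925, 0.5851, -0.3962, 0.5888).
Qᵀb = (-3.5000, 0.4901, -1.9477).
Back-substitute: x_3 = -1.9477/5.2952 = -0.3678.
x_2 = (0.4901 − 2.1704·(-0.3678))/3.5707 = 0.3608.
x_1 = (-3.5000 + 1.5000·0.3608 − 0.5000·(-0.3678))/2.0000 = -1.3874.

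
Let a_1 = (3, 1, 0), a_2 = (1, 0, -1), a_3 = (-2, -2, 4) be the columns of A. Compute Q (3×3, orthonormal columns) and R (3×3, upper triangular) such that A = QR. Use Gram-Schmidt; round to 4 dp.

e_1 = a_1/‖a_1‖ = (3, 1, 0)/3.1623 = (0.9487, 0.3162, 0.0000).
r_{12} = e_1·a_2 = 0.9487.
u_2 = a_2 − 0.9487·e_1 = (0.1000, -0.3000, -1.0000).
‖u_2‖ = 1.0488, so e_2 = (0.0953, -0.2860, -0.9535).
r_{13} = e_1·a_3 = -2.5298; r_{23} = e_2·a_3 = -3.4325.
u_3 = a_3 + 2.5298·e_1 + 3.4325·e_2 = (0.7273, -2.1818, 0.7273).
‖u_3‖ = 2.4121, so e_3 = (0.3015, -0.9045, 0.3015).

Q = [[0.9487, 0.0953, 0.3015], [0.3162, -0.2860, -0.9045], [0.0000, -0.9535, 0.3015]], R = [[3.1623, 0.9487, -2.5298], [0.0000, 1.0488, -3.4325], [0.0000, 0.0000, 2.4121]]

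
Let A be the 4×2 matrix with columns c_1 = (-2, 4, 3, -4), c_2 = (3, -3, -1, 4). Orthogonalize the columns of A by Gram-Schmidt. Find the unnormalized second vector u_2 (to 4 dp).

u_2 = (1.3556, 0.2889, 1.4667, 0.7111)

c_1 = (-2, 4, 3, -4); ‖c_1‖ = 6.7082, so q_1 = (-0.2981, 0.5963, 0.4472, -0.5963).
q_1·c_2 = (-0.2981)·3 + 0.5963·(-3) + 0.4472·(-1) + (-0.5963)·4 = -5.5156.
u_2 = c_2 + 5.5156·q_1 = (1.3556, 0.2889, 1.4667, 0.7111).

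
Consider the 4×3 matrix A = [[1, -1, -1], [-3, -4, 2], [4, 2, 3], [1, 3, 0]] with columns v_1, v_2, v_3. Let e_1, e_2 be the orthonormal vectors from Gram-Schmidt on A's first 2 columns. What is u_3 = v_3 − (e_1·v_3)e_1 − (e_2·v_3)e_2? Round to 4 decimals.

v_1 = (1, -3, 4, 1); ‖v_1‖ = 5.1962, so e_1 = (0.1925, -0.5774, 0.7698, 0.1925).
e_1·v_2 = 0.1925·(-1) + (-0.5774)·(-4) + 0.7698·2 + 0.1925·3 = 4.2339.
u_2 = v_2 − 4.2339·e_1 = (-1.8148, -1.5556, -1.2593, 2.1852).
‖u_2‖ = 3.4748, so e_2 = (-0.5223, -0.4477, -0.3624, 0.6289).
e_1·v_3 = 0.1925·(-1) + (-0.5774)·2 + 0.7698·3 + 0.1925·0 = 0.9623; e_2·v_3 = (-0.5223)·(-1) + (-0.4477)·2 + (-0.3624)·3 + 0.6289·0 = -1.4603.
u_3 = v_3 − 0.9623·e_1 + 1.4603·e_2 = (-1.9479, 1.9018, 1.7301, 0.7331).

u_3 = (-1.9479, 1.9018, 1.7301, 0.7331)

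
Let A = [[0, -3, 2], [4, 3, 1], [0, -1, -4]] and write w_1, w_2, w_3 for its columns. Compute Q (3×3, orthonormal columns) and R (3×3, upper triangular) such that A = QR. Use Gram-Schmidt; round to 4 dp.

Q = [[0.0000, -0.9487, 0.3162], [1.0000, 0.0000, 0.0000], [0.0000, -0.3162, -0.9487]], R = [[4.0000, 3.0000, 1.0000], [0.0000, 3.1623, -0.6325], [0.0000, 0.0000, 4.4272]]

w_1 = (0, 4, 0); ‖w_1‖ = 4.0000, so e_1 = (0.0000, 1.0000, 0.0000).
e_1·w_2 = 0.0000·(-3) + 1.0000·3 + 0.0000·(-1) = 3.0000.
u_2 = w_2 − 3.0000·e_1 = (-3.0000, 0.0000, -1.0000).
‖u_2‖ = 3.1623, so e_2 = (-0.9487, 0.0000, -0.3162).
e_1·w_3 = 0.0000·2 + 1.0000·1 + 0.0000·(-4) = 1.0000; e_2·w_3 = (-0.9487)·2 + 0.0000·1 + (-0.3162)·(-4) = -0.6325.
u_3 = w_3 − 1.0000·e_1 + 0.6325·e_2 = (1.4000, 0.0000, -4.2000).
‖u_3‖ = 4.4272, so e_3 = (0.3162, 0.0000, -0.9487).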